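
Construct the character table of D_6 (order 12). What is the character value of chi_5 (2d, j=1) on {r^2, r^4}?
Conjugacy classes: {e} of size 1, {r^3} of size 1, {r^1, r^5} of size 2, {r^2, r^4} of size 2, {s, sr^2, ...} of size 3, {sr, sr^3, ...} of size 3.
Character table:
  irrep \ class              {e} (size 1)  {r^3} (size 1)  {r^1, r^5} (size 2)  {r^2, r^4} (size 2)  {s, sr^2, ...} (size 3)  {sr, sr^3, ...} (size 3)
  chi_1 (triv)               1             1               1                    1                    1                        1                       
  chi_2 (sign: r->1, s->-1)  1             1               1                    1                    -1                       -1                      
  chi_3 (r->-1, s->1)        1             -1              -1                   1                    1                        -1                      
  chi_4 (r->-1, s->-1)       1             -1              -1                   1                    -1                       1                       
  chi_5 (2d, j=1)            2             -2              1                    -1                   0                        0                       
  chi_6 (2d, j=2)            2             2               -1                   -1                   0                        0                       

Spot check: chi_5 (2d, j=1) on {r^2, r^4} = -1.

Working: D_6 has order 2*6 = 12 with 6 conjugacy classes, hence 6 irreducibles. Sum of squared dims 1 + 1 + 1 + 1 + 4 + 4 = 12 = |G|. Linear characters come from the abelianisation; the 2-dimensional irreps have character r^k -> 2*cos(2*pi*j*k/6), reflections -> 0.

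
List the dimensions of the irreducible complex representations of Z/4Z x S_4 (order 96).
Dimensions: 1, 1, 1, 1, 1, 1, 1, 1, 2, 2, 2, 2, 3, 3, 3, 3, 3, 3, 3, 3

Reasoning: There are 20 irreducibles (= number of conjugacy classes). Their dimensions d_i satisfy sum d_i^2 = |G| = 96: 1 + 1 + 1 + 1 + 1 + 1 + 1 + 1 + 4 + 4 + 4 + 4 + 9 + 9 + 9 + 9 + 9 + 9 + 9 + 9 = 96. (For the product with Z/4Z: each of the 4 1-dim characters of Z/4Z tensors with each irrep of S_4, giving 4 copies of each S_4-dimension.)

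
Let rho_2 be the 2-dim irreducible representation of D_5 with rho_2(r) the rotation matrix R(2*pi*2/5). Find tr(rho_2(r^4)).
chi_{rho_2}(r^4) = 2*cos(2*pi*2*4/5) = -sqrt(5)/2 - 1/2

rho_2(r^4) is rotation by angle 2*pi*2*4/5, whose trace is 2*cos(2*pi*2*4/5) = -sqrt(5)/2 - 1/2.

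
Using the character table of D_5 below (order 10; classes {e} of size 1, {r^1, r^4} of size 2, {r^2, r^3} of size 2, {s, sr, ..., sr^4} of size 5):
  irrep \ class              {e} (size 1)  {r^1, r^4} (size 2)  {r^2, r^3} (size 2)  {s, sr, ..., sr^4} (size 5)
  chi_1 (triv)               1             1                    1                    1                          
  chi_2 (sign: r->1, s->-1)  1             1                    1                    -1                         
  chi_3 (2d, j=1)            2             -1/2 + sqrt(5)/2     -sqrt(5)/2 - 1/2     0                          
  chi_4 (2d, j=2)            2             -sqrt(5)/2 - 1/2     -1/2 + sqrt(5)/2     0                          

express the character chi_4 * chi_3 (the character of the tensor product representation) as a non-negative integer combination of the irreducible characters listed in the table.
chi_4 tensor chi_3 = chi_3 + chi_4 (all other irreducibles have multiplicity 0).

The character of a tensor product is the pointwise product (chi_4 * chi_3)(C) = chi_4(C) * chi_3(C):
  {e}: (2)*(2), {r^1, r^4}: (-sqrt(5)/2 - 1/2)*(-1/2 + sqrt(5)/2), {r^2, r^3}: (-1/2 + sqrt(5)/2)*(-sqrt(5)/2 - 1/2), {s, sr, ..., sr^4}: (0)*(0)
so (chi_4 * chi_3) takes values
  {e} -> 4, {r^1, r^4} -> -1, {r^2, r^3} -> -1, {s, sr, ..., sr^4} -> 0.
Now take the inner product of this character with each irreducible chi from the table, <chi_4*chi_3, chi> = (1/10) sum_C |C| (chi_4*chi_3)(C) conj(chi(C)):
  <chi_4*chi_3, chi_1> = (1/10)[1*(4)*conj(1) + 2*(-1)*conj(1) + 2*(-1)*conj(1) + 5*(0)*conj(1)]
      = (1/10)[(4) + (-2) + (-2) + (0)] = 0/10 = 0
  <chi_4*chi_3, chi_2> = (1/10)[1*(4)*conj(1) + 2*(-1)*conj(1) + 2*(-1)*conj(1) + 5*(0)*conj(-1)]
      = (1/10)[(4) + (-2) + (-2) + (0)] = 0/10 = 0
  <chi_4*chi_3, chi_3> = (1/10)[1*(4)*conj(2) + 2*(-1)*conj(-1/2 + sqrt(5)/2) + 2*(-1)*conj(-sqrt(5)/2 - 1/2) + 5*(0)*conj(0)]
      = (1/10)[(8) + (1 - sqrt(5)) + (1 + sqrt(5)) + (0)] = 10/10 = 1
  <chi_4*chi_3, chi_4> = (1/10)[1*(4)*conj(2) + 2*(-1)*conj(-sqrt(5)/2 - 1/2) + 2*(-1)*conj(-1/2 + sqrt(5)/2) + 5*(0)*conj(0)]
      = (1/10)[(8) + (1 + sqrt(5)) + (1 - sqrt(5)) + (0)] = 10/10 = 1
Hence the multiplicities are chi_3: 1, chi_4: 1. Dimension check: dim(chi_4)*dim(chi_3) = 2*2 = 4 and sum (mult * dim) = 1*2 + 1*2 = 4.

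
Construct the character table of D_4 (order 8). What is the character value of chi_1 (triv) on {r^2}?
Conjugacy classes: {e} of size 1, {r^2} of size 1, {r^1, r^3} of size 2, {s, sr^2, ...} of size 2, {sr, sr^3, ...} of size 2.
Character table:
  irrep \ class              {e} (size 1)  {r^2} (size 1)  {r^1, r^3} (size 2)  {s, sr^2, ...} (size 2)  {sr, sr^3, ...} (size 2)
  chi_1 (triv)               1             1               1                    1                        1                       
  chi_2 (sign: r->1, s->-1)  1             1               1                    -1                       -1                      
  chi_3 (r->-1, s->1)        1             1               -1                   1                        -1                      
  chi_4 (r->-1, s->-1)       1             1               -1                   -1                       1                       
  chi_5 (2d, j=1)            2             -2              0                    0                        0                       

Spot check: chi_1 (triv) on {r^2} = 1.

D_4 has order 2*4 = 8 with 5 conjugacy classes, hence 5 irreducibles. Sum of squared dims 1 + 1 + 1 + 1 + 4 = 8 = |G|. Linear characters come from the abelianisation; the 2-dimensional irreps have character r^k -> 2*cos(2*pi*j*k/4), reflections -> 0.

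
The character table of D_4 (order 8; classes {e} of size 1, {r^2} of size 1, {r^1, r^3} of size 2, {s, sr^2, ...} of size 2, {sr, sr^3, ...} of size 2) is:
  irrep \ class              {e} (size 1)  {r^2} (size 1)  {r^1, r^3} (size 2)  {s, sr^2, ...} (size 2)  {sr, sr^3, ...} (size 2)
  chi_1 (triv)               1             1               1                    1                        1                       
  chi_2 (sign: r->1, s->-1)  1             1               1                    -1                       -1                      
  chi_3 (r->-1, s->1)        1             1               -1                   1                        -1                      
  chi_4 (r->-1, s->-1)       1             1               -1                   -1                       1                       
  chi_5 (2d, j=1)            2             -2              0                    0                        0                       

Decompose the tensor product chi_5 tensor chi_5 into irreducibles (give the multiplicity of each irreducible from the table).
chi_5 tensor chi_5 = chi_1 + chi_2 + chi_3 + chi_4 (all other irreducibles have multiplicity 0).

Working: The character of a tensor product is the pointwise product (chi_5 * chi_5)(C) = chi_5(C) * chi_5(C):
  {e}: (2)*(2), {r^2}: (-2)*(-2), {r^1, r^3}: (0)*(0), {s, sr^2, ...}: (0)*(0), {sr, sr^3, ...}: (0)*(0)
so (chi_5 * chi_5) takes values
  {e} -> 4, {r^2} -> 4, {r^1, r^3} -> 0, {s, sr^2, ...} -> 0, {sr, sr^3, ...} -> 0.
Now take the inner product of this character with each irreducible chi from the table, <chi_5*chi_5, chi> = (1/8) sum_C |C| (chi_5*chi_5)(C) conj(chi(C)):
  <chi_5*chi_5, chi_1> = (1/8)[1*(4)*conj(1) + 1*(4)*conj(1) + 2*(0)*conj(1) + 2*(0)*conj(1) + 2*(0)*conj(1)]
      = (1/8)[(4) + (4) + (0) + (0) + (0)] = 8/8 = 1
  <chi_5*chi_5, chi_2> = (1/8)[1*(4)*conj(1) + 1*(4)*conj(1) + 2*(0)*conj(1) + 2*(0)*conj(-1) + 2*(0)*conj(-1)]
      = (1/8)[(4) + (4) + (0) + (0) + (0)] = 8/8 = 1
  <chi_5*chi_5, chi_3> = (1/8)[1*(4)*conj(1) + 1*(4)*conj(1) + 2*(0)*conj(-1) + 2*(0)*conj(1) + 2*(0)*conj(-1)]
      = (1/8)[(4) + (4) + (0) + (0) + (0)] = 8/8 = 1
  <chi_5*chi_5, chi_4> = (1/8)[1*(4)*conj(1) + 1*(4)*conj(1) + 2*(0)*conj(-1) + 2*(0)*conj(-1) + 2*(0)*conj(1)]
      = (1/8)[(4) + (4) + (0) + (0) + (0)] = 8/8 = 1
  <chi_5*chi_5, chi_5> = (1/8)[1*(4)*conj(2) + 1*(4)*conj(-2) + 2*(0)*conj(0) + 2*(0)*conj(0) + 2*(0)*conj(0)]
      = (1/8)[(8) + (-8) + (0) + (0) + (0)] = 0/8 = 0
Hence the multiplicities are chi_1: 1, chi_2: 1, chi_3: 1, chi_4: 1. Dimension check: dim(chi_5)*dim(chi_5) = 2*2 = 4 and sum (mult * dim) = 1*1 + 1*1 + 1*1 + 1*1 = 4.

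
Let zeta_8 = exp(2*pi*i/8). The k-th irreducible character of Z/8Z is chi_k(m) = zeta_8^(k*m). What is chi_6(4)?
chi_6(4) = zeta_8^24 = 1

Solution. chi_6(4) = zeta_8^(6*4) = zeta_8^24. Since zeta_8^8 = 1, this equals zeta_8^0 = exp(2*pi*i*0/8) = 1.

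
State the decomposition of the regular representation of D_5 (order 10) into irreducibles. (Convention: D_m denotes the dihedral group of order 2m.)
Each irreducible V_i of dimension d_i appears with multiplicity d_i, i.e. rho_reg = (direct sum over all irreducibles V_i) d_i V_i. The irreducible dimensions for D_5 are 1, 1, 2, 2: 2 irreducibles of dimension 1, each with multiplicity 1; 2 irreducibles of dimension 2, each with multiplicity 2. Total dimension 2*1*1 + 2*2*2 = 10 = |G|.

Justification: General theorem: in the regular representation of a finite group G, each irreducible appears with multiplicity equal to its dimension. Check: dim(rho_reg) = sum d_i^2 = 1 + 1 + 4 + 4 = 10 = |G|.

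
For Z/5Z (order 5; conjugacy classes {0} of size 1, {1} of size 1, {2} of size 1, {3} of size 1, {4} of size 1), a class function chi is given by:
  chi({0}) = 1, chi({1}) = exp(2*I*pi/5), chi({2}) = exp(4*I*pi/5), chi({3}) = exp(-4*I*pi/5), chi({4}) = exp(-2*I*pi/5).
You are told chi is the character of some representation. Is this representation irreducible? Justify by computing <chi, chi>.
Irreducible: <chi, chi> = 1.

Derivation: <chi, chi> = (1/|G|) sum_C |C| * |chi(C)|^2 = (1/5)[1*|1|^2 + 1*|exp(2*I*pi/5)|^2 + 1*|exp(4*I*pi/5)|^2 + 1*|exp(-4*I*pi/5)|^2 + 1*|exp(-2*I*pi/5)|^2]
  = (1/5)[(1) + (1) + (1) + (1) + (1)] = 5/5 = 1.
(Exp terms are combined using exp(i*s)*conj(exp(i*t)) = exp(i*(s-t)), and sums of them are collapsed using the identity that for every m > 1 the m distinct m-th roots of unity sum to 0, e.g. 1 + exp(2*I*pi/3) + exp(-2*I*pi/3) = 0.)
A character is irreducible iff <chi, chi> = 1, so this representation is irreducible.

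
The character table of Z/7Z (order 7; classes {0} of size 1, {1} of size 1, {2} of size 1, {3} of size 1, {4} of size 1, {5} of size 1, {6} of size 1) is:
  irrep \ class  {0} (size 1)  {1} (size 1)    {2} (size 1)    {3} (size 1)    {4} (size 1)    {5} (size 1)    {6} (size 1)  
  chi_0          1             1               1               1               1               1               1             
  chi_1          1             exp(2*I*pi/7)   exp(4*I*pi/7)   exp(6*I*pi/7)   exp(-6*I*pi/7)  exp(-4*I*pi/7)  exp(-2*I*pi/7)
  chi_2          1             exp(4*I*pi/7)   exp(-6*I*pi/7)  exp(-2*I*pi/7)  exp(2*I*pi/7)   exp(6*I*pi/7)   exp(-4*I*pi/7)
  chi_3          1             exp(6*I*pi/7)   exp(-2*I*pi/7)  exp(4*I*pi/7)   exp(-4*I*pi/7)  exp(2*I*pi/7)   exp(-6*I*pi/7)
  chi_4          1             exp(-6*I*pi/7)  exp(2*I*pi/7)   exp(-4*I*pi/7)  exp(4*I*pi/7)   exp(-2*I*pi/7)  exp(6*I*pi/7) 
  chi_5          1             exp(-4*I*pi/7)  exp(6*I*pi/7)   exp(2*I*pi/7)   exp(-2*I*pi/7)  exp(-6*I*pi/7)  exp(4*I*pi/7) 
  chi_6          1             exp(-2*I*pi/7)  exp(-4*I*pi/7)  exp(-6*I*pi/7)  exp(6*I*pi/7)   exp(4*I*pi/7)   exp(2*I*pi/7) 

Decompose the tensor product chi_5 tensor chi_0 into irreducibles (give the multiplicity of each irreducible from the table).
chi_5 tensor chi_0 = chi_5 (all other irreducibles have multiplicity 0).

Justification: The character of a tensor product is the pointwise product (chi_5 * chi_0)(C) = chi_5(C) * chi_0(C):
  {0}: (1)*(1), {1}: (exp(-4*I*pi/7))*(1), {2}: (exp(6*I*pi/7))*(1), {3}: (exp(2*I*pi/7))*(1), {4}: (exp(-2*I*pi/7))*(1), {5}: (exp(-6*I*pi/7))*(1), {6}: (exp(4*I*pi/7))*(1)
so (chi_5 * chi_0) takes values
  {0} -> 1, {1} -> exp(-4*I*pi/7), {2} -> exp(6*I*pi/7), {3} -> exp(2*I*pi/7), {4} -> exp(-2*I*pi/7), {5} -> exp(-6*I*pi/7), {6} -> exp(4*I*pi/7).
Now take the inner product of this character with each irreducible chi from the table, <chi_5*chi_0, chi> = (1/7) sum_C |C| (chi_5*chi_0)(C) conj(chi(C)):
  <chi_5*chi_0, chi_0> = (1/7)[1*(1)*conj(1) + 1*(exp(-4*I*pi/7))*conj(1) + 1*(exp(6*I*pi/7))*conj(1) + 1*(exp(2*I*pi/7))*conj(1) + 1*(exp(-2*I*pi/7))*conj(1) + 1*(exp(-6*I*pi/7))*conj(1) + 1*(exp(4*I*pi/7))*conj(1)]
      = (1/7)[(1) + (exp(-4*I*pi/7)) + (exp(6*I*pi/7)) + (exp(2*I*pi/7)) + (exp(-2*I*pi/7)) + (exp(-6*I*pi/7)) + (exp(4*I*pi/7))] = 0/7 = 0
  <chi_5*chi_0, chi_1> = (1/7)[1*(1)*conj(1) + 1*(exp(-4*I*pi/7))*conj(exp(2*I*pi/7)) + 1*(exp(6*I*pi/7))*conj(exp(4*I*pi/7)) + 1*(exp(2*I*pi/7))*conj(exp(6*I*pi/7)) + 1*(exp(-2*I*pi/7))*conj(exp(-6*I*pi/7)) + 1*(exp(-6*I*pi/7))*conj(exp(-4*I*pi/7)) + 1*(exp(4*I*pi/7))*conj(exp(-2*I*pi/7))]
      = (1/7)[(1) + (exp(-6*I*pi/7)) + (exp(2*I*pi/7)) + (exp(-4*I*pi/7)) + (exp(4*I*pi/7)) + (exp(-2*I*pi/7)) + (exp(6*I*pi/7))] = 0/7 = 0
  <chi_5*chi_0, chi_2> = (1/7)[1*(1)*conj(1) + 1*(exp(-4*I*pi/7))*conj(exp(4*I*pi/7)) + 1*(exp(6*I*pi/7))*conj(exp(-6*I*pi/7)) + 1*(exp(2*I*pi/7))*conj(exp(-2*I*pi/7)) + 1*(exp(-2*I*pi/7))*conj(exp(2*I*pi/7)) + 1*(exp(-6*I*pi/7))*conj(exp(6*I*pi/7)) + 1*(exp(4*I*pi/7))*conj(exp(-4*I*pi/7))]
      = (1/7)[(1) + (exp(6*I*pi/7)) + (exp(-2*I*pi/7)) + (exp(4*I*pi/7)) + (exp(-4*I*pi/7)) + (exp(2*I*pi/7)) + (exp(-6*I*pi/7))] = 0/7 = 0
  <chi_5*chi_0, chi_3> = (1/7)[1*(1)*conj(1) + 1*(exp(-4*I*pi/7))*conj(exp(6*I*pi/7)) + 1*(exp(6*I*pi/7))*conj(exp(-2*I*pi/7)) + 1*(exp(2*I*pi/7))*conj(exp(4*I*pi/7)) + 1*(exp(-2*I*pi/7))*conj(exp(-4*I*pi/7)) + 1*(exp(-6*I*pi/7))*conj(exp(2*I*pi/7)) + 1*(exp(4*I*pi/7))*conj(exp(-6*I*pi/7))]
      = (1/7)[(1) + (exp(4*I*pi/7)) + (exp(-6*I*pi/7)) + (exp(-2*I*pi/7)) + (exp(2*I*pi/7)) + (exp(6*I*pi/7)) + (exp(-4*I*pi/7))] = 0/7 = 0
  <chi_5*chi_0, chi_4> = (1/7)[1*(1)*conj(1) + 1*(exp(-4*I*pi/7))*conj(exp(-6*I*pi/7)) + 1*(exp(6*I*pi/7))*conj(exp(2*I*pi/7)) + 1*(exp(2*I*pi/7))*conj(exp(-4*I*pi/7)) + 1*(exp(-2*I*pi/7))*conj(exp(4*I*pi/7)) + 1*(exp(-6*I*pi/7))*conj(exp(-2*I*pi/7)) + 1*(exp(4*I*pi/7))*conj(exp(6*I*pi/7))]
      = (1/7)[(1) + (exp(2*I*pi/7)) + (exp(4*I*pi/7)) + (exp(6*I*pi/7)) + (exp(-6*I*pi/7)) + (exp(-4*I*pi/7)) + (exp(-2*I*pi/7))] = 0/7 = 0
  <chi_5*chi_0, chi_5> = (1/7)[1*(1)*conj(1) + 1*(exp(-4*I*pi/7))*conj(exp(-4*I*pi/7)) + 1*(exp(6*I*pi/7))*conj(exp(6*I*pi/7)) + 1*(exp(2*I*pi/7))*conj(exp(2*I*pi/7)) + 1*(exp(-2*I*pi/7))*conj(exp(-2*I*pi/7)) + 1*(exp(-6*I*pi/7))*conj(exp(-6*I*pi/7)) + 1*(exp(4*I*pi/7))*conj(exp(4*I*pi/7))]
      = (1/7)[(1) + (1) + (1) + (1) + (1) + (1) + (1)] = 7/7 = 1
  <chi_5*chi_0, chi_6> = (1/7)[1*(1)*conj(1) + 1*(exp(-4*I*pi/7))*conj(exp(-2*I*pi/7)) + 1*(exp(6*I*pi/7))*conj(exp(-4*I*pi/7)) + 1*(exp(2*I*pi/7))*conj(exp(-6*I*pi/7)) + 1*(exp(-2*I*pi/7))*conj(exp(6*I*pi/7)) + 1*(exp(-6*I*pi/7))*conj(exp(4*I*pi/7)) + 1*(exp(4*I*pi/7))*conj(exp(2*I*pi/7))]
      = (1/7)[(1) + (exp(-2*I*pi/7)) + (exp(-4*I*pi/7)) + (exp(-6*I*pi/7)) + (exp(6*I*pi/7)) + (exp(4*I*pi/7)) + (exp(2*I*pi/7))] = 0/7 = 0
(Exp terms are combined using exp(i*s)*conj(exp(i*t)) = exp(i*(s-t)), and sums of them are collapsed using the identity that for every m > 1 the m distinct m-th roots of unity sum to 0, e.g. 1 + exp(2*I*pi/3) + exp(-2*I*pi/3) = 0.)
Hence the multiplicities are chi_5: 1. Dimension check: dim(chi_5)*dim(chi_0) = 1*1 = 1 and sum (mult * dim) = 1*1 = 1.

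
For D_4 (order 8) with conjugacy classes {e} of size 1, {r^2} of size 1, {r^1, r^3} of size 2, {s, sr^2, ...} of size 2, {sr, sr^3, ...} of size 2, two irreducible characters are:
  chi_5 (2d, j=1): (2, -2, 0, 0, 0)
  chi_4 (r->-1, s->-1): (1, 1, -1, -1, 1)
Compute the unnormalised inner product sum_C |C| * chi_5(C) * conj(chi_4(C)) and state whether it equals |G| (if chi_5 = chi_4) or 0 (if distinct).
Sum = 0; so <chi_5, chi_4> = 0 (distinct irreducibles are orthogonal).

Reasoning: Compute term by term over conjugacy classes (|C| * chi_5(C) * conj(chi_4(C))):
  1*(2)*conj(1) + 1*(-2)*conj(1) + 2*(0)*conj(-1) + 2*(0)*conj(-1) + 2*(0)*conj(1)
  = (2) + (-2) + (0) + (0) + (0)
  = 0.
Dividing by |G| = 8 gives 0/8 = 0, matching the row-orthogonality relation <chi_5, chi_4> = [chi_5 = chi_4].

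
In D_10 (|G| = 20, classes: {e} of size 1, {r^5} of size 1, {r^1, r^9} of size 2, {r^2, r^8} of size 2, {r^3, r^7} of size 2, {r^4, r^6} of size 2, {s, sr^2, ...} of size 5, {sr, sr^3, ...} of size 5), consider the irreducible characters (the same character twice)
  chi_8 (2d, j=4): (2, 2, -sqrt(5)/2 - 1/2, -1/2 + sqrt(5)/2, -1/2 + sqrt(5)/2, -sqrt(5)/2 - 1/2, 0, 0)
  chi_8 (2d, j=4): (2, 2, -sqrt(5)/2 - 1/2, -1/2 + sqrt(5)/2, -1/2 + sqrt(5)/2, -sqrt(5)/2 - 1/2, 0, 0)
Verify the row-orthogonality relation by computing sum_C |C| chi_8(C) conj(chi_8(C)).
Sum = 20 = |G| = 20; so <chi_8, chi_8> = 1 (norm-1 confirms irreducibility).

Proof sketch: Compute term by term over conjugacy classes (|C| * chi_8(C) * conj(chi_8(C))):
  1*(2)*conj(2) + 1*(2)*conj(2) + 2*(-sqrt(5)/2 - 1/2)*conj(-sqrt(5)/2 - 1/2) + 2*(-1/2 + sqrt(5)/2)*conj(-1/2 + sqrt(5)/2) + 2*(-1/2 + sqrt(5)/2)*conj(-1/2 + sqrt(5)/2) + 2*(-sqrt(5)/2 - 1/2)*conj(-sqrt(5)/2 - 1/2) + 5*(0)*conj(0) + 5*(0)*conj(0)
  = (4) + (4) + (sqrt(5) + 3) + (3 - sqrt(5)) + (3 - sqrt(5)) + (sqrt(5) + 3) + (0) + (0)
  = 20.
Dividing by |G| = 20 gives 20/20 = 1, matching the row-orthogonality relation <chi_8, chi_8> = [chi_8 = chi_8].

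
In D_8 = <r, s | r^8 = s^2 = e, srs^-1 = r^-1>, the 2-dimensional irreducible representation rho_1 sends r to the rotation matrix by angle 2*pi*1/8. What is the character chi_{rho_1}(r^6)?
chi_{rho_1}(r^6) = 2*cos(2*pi*1*6/8) = 0

Solution. rho_1(r^6) is rotation by angle 2*pi*1*6/8, whose trace is 2*cos(2*pi*1*6/8) = 0.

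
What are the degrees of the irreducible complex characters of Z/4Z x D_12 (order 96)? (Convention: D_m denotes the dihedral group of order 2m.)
Dimensions: 1, 1, 1, 1, 1, 1, 1, 1, 1, 1, 1, 1, 1, 1, 1, 1, 2, 2, 2, 2, 2, 2, 2, 2, 2, 2, 2, 2, 2, 2, 2, 2, 2, 2, 2, 2

Argument: There are 36 irreducibles (= number of conjugacy classes). Their dimensions d_i satisfy sum d_i^2 = |G| = 96: 1 + 1 + 1 + 1 + 1 + 1 + 1 + 1 + 1 + 1 + 1 + 1 + 1 + 1 + 1 + 1 + 4 + 4 + 4 + 4 + 4 + 4 + 4 + 4 + 4 + 4 + 4 + 4 + 4 + 4 + 4 + 4 + 4 + 4 + 4 + 4 = 96. (For the product with Z/4Z: each of the 4 1-dim characters of Z/4Z tensors with each irrep of D_12, giving 4 copies of each D_12-dimension.)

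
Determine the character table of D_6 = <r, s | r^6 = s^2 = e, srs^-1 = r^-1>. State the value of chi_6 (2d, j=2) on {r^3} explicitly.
Conjugacy classes: {e} of size 1, {r^3} of size 1, {r^1, r^5} of size 2, {r^2, r^4} of size 2, {s, sr^2, ...} of size 3, {sr, sr^3, ...} of size 3.
Character table:
  irrep \ class              {e} (size 1)  {r^3} (size 1)  {r^1, r^5} (size 2)  {r^2, r^4} (size 2)  {s, sr^2, ...} (size 3)  {sr, sr^3, ...} (size 3)
  chi_1 (triv)               1             1               1                    1                    1                        1                       
  chi_2 (sign: r->1, s->-1)  1             1               1                    1                    -1                       -1                      
  chi_3 (r->-1, s->1)        1             -1              -1                   1                    1                        -1                      
  chi_4 (r->-1, s->-1)       1             -1              -1                   1                    -1                       1                       
  chi_5 (2d, j=1)            2             -2              1                    -1                   0                        0                       
  chi_6 (2d, j=2)            2             2               -1                   -1                   0                        0                       

Spot check: chi_6 (2d, j=2) on {r^3} = 2.

Explanation: D_6 has order 2*6 = 12 with 6 conjugacy classes, hence 6 irreducibles. Sum of squared dims 1 + 1 + 1 + 1 + 4 + 4 = 12 = |G|. Linear characters come from the abelianisation; the 2-dimensional irreps have character r^k -> 2*cos(2*pi*j*k/6), reflections -> 0.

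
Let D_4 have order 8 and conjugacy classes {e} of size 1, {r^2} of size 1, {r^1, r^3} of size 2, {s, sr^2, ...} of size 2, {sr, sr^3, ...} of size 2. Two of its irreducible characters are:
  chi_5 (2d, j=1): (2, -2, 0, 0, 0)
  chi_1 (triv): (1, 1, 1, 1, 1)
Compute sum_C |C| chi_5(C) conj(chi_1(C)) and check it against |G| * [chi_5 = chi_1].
Sum = 0; so <chi_5, chi_1> = 0 (distinct irreducibles are orthogonal).

Solution. Compute term by term over conjugacy classes (|C| * chi_5(C) * conj(chi_1(C))):
  1*(2)*conj(1) + 1*(-2)*conj(1) + 2*(0)*conj(1) + 2*(0)*conj(1) + 2*(0)*conj(1)
  = (2) + (-2) + (0) + (0) + (0)
  = 0.
Dividing by |G| = 8 gives 0/8 = 0, matching the row-orthogonality relation <chi_5, chi_1> = [chi_5 = chi_1].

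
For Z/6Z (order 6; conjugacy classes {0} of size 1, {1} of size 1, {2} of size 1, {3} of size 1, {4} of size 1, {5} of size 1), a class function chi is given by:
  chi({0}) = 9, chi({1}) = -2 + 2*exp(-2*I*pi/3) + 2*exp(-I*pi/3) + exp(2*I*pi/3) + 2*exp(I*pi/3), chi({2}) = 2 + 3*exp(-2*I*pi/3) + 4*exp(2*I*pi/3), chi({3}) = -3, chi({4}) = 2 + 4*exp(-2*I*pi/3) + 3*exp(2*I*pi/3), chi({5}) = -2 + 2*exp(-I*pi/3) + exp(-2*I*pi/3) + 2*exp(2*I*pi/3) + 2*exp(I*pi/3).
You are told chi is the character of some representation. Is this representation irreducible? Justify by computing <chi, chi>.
Not irreducible (reducible): <chi, chi> = 17 > 1.

Details: <chi, chi> = (1/|G|) sum_C |C| * |chi(C)|^2 = (1/6)[1*|9|^2 + 1*|-2 + 2*exp(-2*I*pi/3) + 2*exp(-I*pi/3) + exp(2*I*pi/3) + 2*exp(I*pi/3)|^2 + 1*|2 + 3*exp(-2*I*pi/3) + 4*exp(2*I*pi/3)|^2 + 1*|-3|^2 + 1*|2 + 4*exp(-2*I*pi/3) + 3*exp(2*I*pi/3)|^2 + 1*|-2 + 2*exp(-I*pi/3) + exp(-2*I*pi/3) + 2*exp(2*I*pi/3) + 2*exp(I*pi/3)|^2]
  = (1/6)[(81) + (3) + (3) + (9) + (3) + (3)] = 102/6 = 17.
(Exp terms are combined using exp(i*s)*conj(exp(i*t)) = exp(i*(s-t)), and sums of them are collapsed using the identity that for every m > 1 the m distinct m-th roots of unity sum to 0, e.g. 1 + exp(2*I*pi/3) + exp(-2*I*pi/3) = 0.)
A character is irreducible iff <chi, chi> = 1, so this representation is reducible.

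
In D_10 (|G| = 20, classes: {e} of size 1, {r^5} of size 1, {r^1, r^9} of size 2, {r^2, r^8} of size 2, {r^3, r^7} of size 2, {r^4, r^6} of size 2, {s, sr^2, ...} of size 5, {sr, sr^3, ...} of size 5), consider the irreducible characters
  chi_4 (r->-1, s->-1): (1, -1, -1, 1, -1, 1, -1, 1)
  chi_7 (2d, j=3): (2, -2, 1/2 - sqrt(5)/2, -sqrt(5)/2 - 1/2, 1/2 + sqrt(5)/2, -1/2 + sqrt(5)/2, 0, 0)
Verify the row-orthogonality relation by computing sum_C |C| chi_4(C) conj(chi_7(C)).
Sum = 0; so <chi_4, chi_7> = 0 (distinct irreducibles are orthogonal).

Solution. Compute term by term over conjugacy classes (|C| * chi_4(C) * conj(chi_7(C))):
  1*(1)*conj(2) + 1*(-1)*conj(-2) + 2*(-1)*conj(1/2 - sqrt(5)/2) + 2*(1)*conj(-sqrt(5)/2 - 1/2) + 2*(-1)*conj(1/2 + sqrt(5)/2) + 2*(1)*conj(-1/2 + sqrt(5)/2) + 5*(-1)*conj(0) + 5*(1)*conj(0)
  = (2) + (2) + (-1 + sqrt(5)) + (-sqrt(5) - 1) + (-sqrt(5) - 1) + (-1 + sqrt(5)) + (0) + (0)
  = 0.
Dividing by |G| = 20 gives 0/20 = 0, matching the row-orthogonality relation <chi_4, chi_7> = [chi_4 = chi_7].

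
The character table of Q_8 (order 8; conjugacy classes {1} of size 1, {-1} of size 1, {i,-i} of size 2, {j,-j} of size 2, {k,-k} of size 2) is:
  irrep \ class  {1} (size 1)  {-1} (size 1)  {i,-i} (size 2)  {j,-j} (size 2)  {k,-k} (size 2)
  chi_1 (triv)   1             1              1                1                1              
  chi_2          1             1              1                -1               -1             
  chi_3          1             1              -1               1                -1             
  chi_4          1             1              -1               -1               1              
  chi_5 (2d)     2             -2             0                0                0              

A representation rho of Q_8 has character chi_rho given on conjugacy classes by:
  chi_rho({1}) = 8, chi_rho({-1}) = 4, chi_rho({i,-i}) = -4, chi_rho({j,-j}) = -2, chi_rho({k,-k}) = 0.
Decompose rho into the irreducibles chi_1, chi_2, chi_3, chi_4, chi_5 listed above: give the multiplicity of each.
Multiplicities: chi_1: 0, chi_2: 1, chi_3: 2, chi_4: 3, chi_5: 1.

Proof sketch: Use <chi_rho, chi> = (1/|G|) sum_C |C| * chi_rho(C) * conj(chi(C)) with |G| = 8 for each irreducible chi in the table:
  <chi_rho, chi_1> = (1/8)[1*(8)*conj(1) + 1*(4)*conj(1) + 2*(-4)*conj(1) + 2*(-2)*conj(1) + 2*(0)*conj(1)]
      = (1/8)[(8) + (4) + (-8) + (-4) + (0)] = 0/8 = 0
  <chi_rho, chi_2> = (1/8)[1*(8)*conj(1) + 1*(4)*conj(1) + 2*(-4)*conj(1) + 2*(-2)*conj(-1) + 2*(0)*conj(-1)]
      = (1/8)[(8) + (4) + (-8) + (4) + (0)] = 8/8 = 1
  <chi_rho, chi_3> = (1/8)[1*(8)*conj(1) + 1*(4)*conj(1) + 2*(-4)*conj(-1) + 2*(-2)*conj(1) + 2*(0)*conj(-1)]
      = (1/8)[(8) + (4) + (8) + (-4) + (0)] = 16/8 = 2
  <chi_rho, chi_4> = (1/8)[1*(8)*conj(1) + 1*(4)*conj(1) + 2*(-4)*conj(-1) + 2*(-2)*conj(-1) + 2*(0)*conj(1)]
      = (1/8)[(8) + (4) + (8) + (4) + (0)] = 24/8 = 3
  <chi_rho, chi_5> = (1/8)[1*(8)*conj(2) + 1*(4)*conj(-2) + 2*(-4)*conj(0) + 2*(-2)*conj(0) + 2*(0)*conj(0)]
      = (1/8)[(16) + (-8) + (0) + (0) + (0)] = 8/8 = 1
Dimension check: dim(rho) = sum (mult * dim) = 0*1 + 1*1 + 2*1 + 3*1 + 1*2 = 8 = chi_rho(e) = 8.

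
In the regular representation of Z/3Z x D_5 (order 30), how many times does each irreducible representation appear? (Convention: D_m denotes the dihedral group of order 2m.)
Each irreducible V_i of dimension d_i appears with multiplicity d_i, i.e. rho_reg = (direct sum over all irreducibles V_i) d_i V_i. The irreducible dimensions for Z/3Z x D_5 are 1, 1, 1, 1, 1, 1, 2, 2, 2, 2, 2, 2: 6 irreducibles of dimension 1, each with multiplicity 1; 6 irreducibles of dimension 2, each with multiplicity 2. Total dimension 6*1*1 + 6*2*2 = 30 = |G|.

Justification: General theorem: in the regular representation of a finite group G, each irreducible appears with multiplicity equal to its dimension. Check: dim(rho_reg) = sum d_i^2 = 1 + 1 + 1 + 1 + 1 + 1 + 4 + 4 + 4 + 4 + 4 + 4 = 30 = |G|.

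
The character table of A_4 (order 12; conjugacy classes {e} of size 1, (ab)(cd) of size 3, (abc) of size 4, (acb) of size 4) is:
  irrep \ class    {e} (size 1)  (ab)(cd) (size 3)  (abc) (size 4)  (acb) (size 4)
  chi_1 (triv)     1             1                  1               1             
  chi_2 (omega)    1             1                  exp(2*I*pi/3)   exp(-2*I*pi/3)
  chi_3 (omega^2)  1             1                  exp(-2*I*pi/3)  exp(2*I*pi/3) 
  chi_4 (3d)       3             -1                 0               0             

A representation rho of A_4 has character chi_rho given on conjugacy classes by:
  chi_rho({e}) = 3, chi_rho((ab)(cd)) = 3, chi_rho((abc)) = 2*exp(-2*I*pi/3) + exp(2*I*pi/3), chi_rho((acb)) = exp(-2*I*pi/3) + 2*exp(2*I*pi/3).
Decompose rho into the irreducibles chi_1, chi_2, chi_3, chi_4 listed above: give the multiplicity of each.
Multiplicities: chi_1: 0, chi_2: 1, chi_3: 2, chi_4: 0.

Working: Use <chi_rho, chi> = (1/|G|) sum_C |C| * chi_rho(C) * conj(chi(C)) with |G| = 12 for each irreducible chi in the table:
  <chi_rho, chi_1> = (1/12)[1*(3)*conj(1) + 3*(3)*conj(1) + 4*(2*exp(-2*I*pi/3) + exp(2*I*pi/3))*conj(1) + 4*(exp(-2*I*pi/3) + 2*exp(2*I*pi/3))*conj(1)]
      = (1/12)[(3) + (9) + (8*exp(-2*I*pi/3) + 4*exp(2*I*pi/3)) + (4*exp(-2*I*pi/3) + 8*exp(2*I*pi/3))] = 0/12 = 0
  <chi_rho, chi_2> = (1/12)[1*(3)*conj(1) + 3*(3)*conj(1) + 4*(2*exp(-2*I*pi/3) + exp(2*I*pi/3))*conj(exp(2*I*pi/3)) + 4*(exp(-2*I*pi/3) + 2*exp(2*I*pi/3))*conj(exp(-2*I*pi/3))]
      = (1/12)[(3) + (9) + (4 + 8*exp(2*I*pi/3)) + (4 + 8*exp(-2*I*pi/3))] = 12/12 = 1
  <chi_rho, chi_3> = (1/12)[1*(3)*conj(1) + 3*(3)*conj(1) + 4*(2*exp(-2*I*pi/3) + exp(2*I*pi/3))*conj(exp(-2*I*pi/3)) + 4*(exp(-2*I*pi/3) + 2*exp(2*I*pi/3))*conj(exp(2*I*pi/3))]
      = (1/12)[(3) + (9) + (8 + 4*exp(-2*I*pi/3)) + (8 + 4*exp(2*I*pi/3))] = 24/12 = 2
  <chi_rho, chi_4> = (1/12)[1*(3)*conj(3) + 3*(3)*conj(-1) + 4*(2*exp(-2*I*pi/3) + exp(2*I*pi/3))*conj(0) + 4*(exp(-2*I*pi/3) + 2*exp(2*I*pi/3))*conj(0)]
      = (1/12)[(9) + (-9) + (0) + (0)] = 0/12 = 0
(Exp terms are combined using exp(i*s)*conj(exp(i*t)) = exp(i*(s-t)), and sums of them are collapsed using the identity that for every m > 1 the m distinct m-th roots of unity sum to 0, e.g. 1 + exp(2*I*pi/3) + exp(-2*I*pi/3) = 0.)
Dimension check: dim(rho) = sum (mult * dim) = 0*1 + 1*1 + 2*1 + 0*3 = 3 = chi_rho(e) = 3.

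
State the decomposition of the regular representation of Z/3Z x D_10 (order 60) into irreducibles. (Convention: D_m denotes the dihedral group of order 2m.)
Each irreducible V_i of dimension d_i appears with multiplicity d_i, i.e. rho_reg = (direct sum over all irreducibles V_i) d_i V_i. The irreducible dimensions for Z/3Z x D_10 are 1, 1, 1, 1, 1, 1, 1, 1, 1, 1, 1, 1, 2, 2, 2, 2, 2, 2, 2, 2, 2, 2, 2, 2: 12 irreducibles of dimension 1, each with multiplicity 1; 12 irreducibles of dimension 2, each with multiplicity 2. Total dimension 12*1*1 + 12*2*2 = 60 = |G|.

Proof sketch: General theorem: in the regular representation of a finite group G, each irreducible appears with multiplicity equal to its dimension. Check: dim(rho_reg) = sum d_i^2 = 1 + 1 + 1 + 1 + 1 + 1 + 1 + 1 + 1 + 1 + 1 + 1 + 4 + 4 + 4 + 4 + 4 + 4 + 4 + 4 + 4 + 4 + 4 + 4 = 60 = |G|.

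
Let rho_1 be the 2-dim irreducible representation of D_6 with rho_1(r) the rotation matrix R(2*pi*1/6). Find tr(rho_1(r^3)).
chi_{rho_1}(r^3) = 2*cos(2*pi*1*3/6) = -2

Reasoning: rho_1(r^3) is rotation by angle 2*pi*1*3/6, whose trace is 2*cos(2*pi*1*3/6) = -2.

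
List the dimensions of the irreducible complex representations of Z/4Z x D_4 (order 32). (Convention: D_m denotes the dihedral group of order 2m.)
Dimensions: 1, 1, 1, 1, 1, 1, 1, 1, 1, 1, 1, 1, 1, 1, 1, 1, 2, 2, 2, 2

Solution. There are 20 irreducibles (= number of conjugacy classes). Their dimensions d_i satisfy sum d_i^2 = |G| = 32: 1 + 1 + 1 + 1 + 1 + 1 + 1 + 1 + 1 + 1 + 1 + 1 + 1 + 1 + 1 + 1 + 4 + 4 + 4 + 4 = 32. (For the product with Z/4Z: each of the 4 1-dim characters of Z/4Z tensors with each irrep of D_4, giving 4 copies of each D_4-dimension.)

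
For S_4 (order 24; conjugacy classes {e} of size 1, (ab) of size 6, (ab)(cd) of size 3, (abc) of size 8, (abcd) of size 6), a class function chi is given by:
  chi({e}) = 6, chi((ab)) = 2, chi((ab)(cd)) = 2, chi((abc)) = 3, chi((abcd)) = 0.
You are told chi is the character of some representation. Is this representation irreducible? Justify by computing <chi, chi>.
Not irreducible (reducible): <chi, chi> = 6 > 1.

Justification: <chi, chi> = (1/|G|) sum_C |C| * |chi(C)|^2 = (1/24)[1*|6|^2 + 6*|2|^2 + 3*|2|^2 + 8*|3|^2 + 6*|0|^2]
  = (1/24)[(36) + (24) + (12) + (72) + (0)] = 144/24 = 6.
A character is irreducible iff <chi, chi> = 1, so this representation is reducible.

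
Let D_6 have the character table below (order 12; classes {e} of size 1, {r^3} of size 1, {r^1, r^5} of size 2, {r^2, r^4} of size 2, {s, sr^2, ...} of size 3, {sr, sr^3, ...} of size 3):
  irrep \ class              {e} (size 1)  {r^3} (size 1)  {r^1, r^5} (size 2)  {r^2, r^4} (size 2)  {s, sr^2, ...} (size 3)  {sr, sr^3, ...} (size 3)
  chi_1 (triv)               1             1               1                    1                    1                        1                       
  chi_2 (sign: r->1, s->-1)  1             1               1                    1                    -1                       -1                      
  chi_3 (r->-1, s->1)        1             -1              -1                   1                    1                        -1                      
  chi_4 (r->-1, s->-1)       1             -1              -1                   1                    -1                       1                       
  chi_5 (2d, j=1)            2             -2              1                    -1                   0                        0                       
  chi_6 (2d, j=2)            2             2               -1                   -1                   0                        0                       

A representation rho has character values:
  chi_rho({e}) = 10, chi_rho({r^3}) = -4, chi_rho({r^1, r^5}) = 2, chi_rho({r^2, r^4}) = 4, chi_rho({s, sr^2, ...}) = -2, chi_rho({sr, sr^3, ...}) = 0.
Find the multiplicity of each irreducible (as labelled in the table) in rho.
Multiplicities: chi_1: 1, chi_2: 2, chi_3: 1, chi_4: 2, chi_5: 2, chi_6: 0.

Solution. Use <chi_rho, chi> = (1/|G|) sum_C |C| * chi_rho(C) * conj(chi(C)) with |G| = 12 for each irreducible chi in the table:
  <chi_rho, chi_1> = (1/12)[1*(10)*conj(1) + 1*(-4)*conj(1) + 2*(2)*conj(1) + 2*(4)*conj(1) + 3*(-2)*conj(1) + 3*(0)*conj(1)]
      = (1/12)[(10) + (-4) + (4) + (8) + (-6) + (0)] = 12/12 = 1
  <chi_rho, chi_2> = (1/12)[1*(10)*conj(1) + 1*(-4)*conj(1) + 2*(2)*conj(1) + 2*(4)*conj(1) + 3*(-2)*conj(-1) + 3*(0)*conj(-1)]
      = (1/12)[(10) + (-4) + (4) + (8) + (6) + (0)] = 24/12 = 2
  <chi_rho, chi_3> = (1/12)[1*(10)*conj(1) + 1*(-4)*conj(-1) + 2*(2)*conj(-1) + 2*(4)*conj(1) + 3*(-2)*conj(1) + 3*(0)*conj(-1)]
      = (1/12)[(10) + (4) + (-4) + (8) + (-6) + (0)] = 12/12 = 1
  <chi_rho, chi_4> = (1/12)[1*(10)*conj(1) + 1*(-4)*conj(-1) + 2*(2)*conj(-1) + 2*(4)*conj(1) + 3*(-2)*conj(-1) + 3*(0)*conj(1)]
      = (1/12)[(10) + (4) + (-4) + (8) + (6) + (0)] = 24/12 = 2
  <chi_rho, chi_5> = (1/12)[1*(10)*conj(2) + 1*(-4)*conj(-2) + 2*(2)*conj(1) + 2*(4)*conj(-1) + 3*(-2)*conj(0) + 3*(0)*conj(0)]
      = (1/12)[(20) + (8) + (4) + (-8) + (0) + (0)] = 24/12 = 2
  <chi_rho, chi_6> = (1/12)[1*(10)*conj(2) + 1*(-4)*conj(2) + 2*(2)*conj(-1) + 2*(4)*conj(-1) + 3*(-2)*conj(0) + 3*(0)*conj(0)]
      = (1/12)[(20) + (-8) + (-4) + (-8) + (0) + (0)] = 0/12 = 0
Dimension check: dim(rho) = sum (mult * dim) = 1*1 + 2*1 + 1*1 + 2*1 + 2*2 + 0*2 = 10 = chi_rho(e) = 10.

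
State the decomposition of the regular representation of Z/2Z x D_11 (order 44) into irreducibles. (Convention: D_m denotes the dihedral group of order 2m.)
Each irreducible V_i of dimension d_i appears with multiplicity d_i, i.e. rho_reg = (direct sum over all irreducibles V_i) d_i V_i. The irreducible dimensions for Z/2Z x D_11 are 1, 1, 1, 1, 2, 2, 2, 2, 2, 2, 2, 2, 2, 2: 4 irreducibles of dimension 1, each with multiplicity 1; 10 irreducibles of dimension 2, each with multiplicity 2. Total dimension 4*1*1 + 10*2*2 = 44 = |G|.

Details: General theorem: in the regular representation of a finite group G, each irreducible appears with multiplicity equal to its dimension. Check: dim(rho_reg) = sum d_i^2 = 1 + 1 + 1 + 1 + 4 + 4 + 4 + 4 + 4 + 4 + 4 + 4 + 4 + 4 = 44 = |G|.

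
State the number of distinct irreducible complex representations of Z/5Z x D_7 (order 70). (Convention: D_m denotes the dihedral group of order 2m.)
25

Working: The number of irreducible complex representations of a finite group equals its number of conjugacy classes. For a direct product, #classes(G x H) = #classes(G) * #classes(H). Z/5Z has 5 classes (abelian), D_7 has 5 classes, so 5 * 5 = 25, so Z/5Z x D_7 (order 70) has exactly 25 irreducible complex representations.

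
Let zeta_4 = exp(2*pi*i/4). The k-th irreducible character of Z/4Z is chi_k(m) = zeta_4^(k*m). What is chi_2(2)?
chi_2(2) = zeta_4^4 = 1

Working: chi_2(2) = zeta_4^(2*2) = zeta_4^4. Since zeta_4^4 = 1, this equals zeta_4^0 = exp(2*pi*i*0/4) = 1.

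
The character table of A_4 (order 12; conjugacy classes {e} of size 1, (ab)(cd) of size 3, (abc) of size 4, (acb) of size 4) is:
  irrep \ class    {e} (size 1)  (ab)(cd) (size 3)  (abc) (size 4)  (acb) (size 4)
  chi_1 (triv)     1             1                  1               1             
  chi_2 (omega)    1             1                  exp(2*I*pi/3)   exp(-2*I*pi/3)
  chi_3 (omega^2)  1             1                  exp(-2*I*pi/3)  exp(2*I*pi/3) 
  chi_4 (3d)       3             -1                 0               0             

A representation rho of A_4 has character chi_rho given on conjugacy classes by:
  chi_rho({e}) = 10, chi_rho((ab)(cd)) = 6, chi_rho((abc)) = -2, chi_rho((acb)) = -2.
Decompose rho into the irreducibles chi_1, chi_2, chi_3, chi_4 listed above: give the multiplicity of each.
Multiplicities: chi_1: 1, chi_2: 3, chi_3: 3, chi_4: 1.

Why: Use <chi_rho, chi> = (1/|G|) sum_C |C| * chi_rho(C) * conj(chi(C)) with |G| = 12 for each irreducible chi in the table:
  <chi_rho, chi_1> = (1/12)[1*(10)*conj(1) + 3*(6)*conj(1) + 4*(-2)*conj(1) + 4*(-2)*conj(1)]
      = (1/12)[(10) + (18) + (-8) + (-8)] = 12/12 = 1
  <chi_rho, chi_2> = (1/12)[1*(10)*conj(1) + 3*(6)*conj(1) + 4*(-2)*conj(exp(2*I*pi/3)) + 4*(-2)*conj(exp(-2*I*pi/3))]
      = (1/12)[(10) + (18) + (12 + 4*exp(-2*I*pi/3) + 12*exp(2*I*pi/3)) + (12 + 12*exp(-2*I*pi/3) + 4*exp(2*I*pi/3))] = 36/12 = 3
  <chi_rho, chi_3> = (1/12)[1*(10)*conj(1) + 3*(6)*conj(1) + 4*(-2)*conj(exp(-2*I*pi/3)) + 4*(-2)*conj(exp(2*I*pi/3))]
      = (1/12)[(10) + (18) + (12 + 12*exp(-2*I*pi/3) + 4*exp(2*I*pi/3)) + (12 + 4*exp(-2*I*pi/3) + 12*exp(2*I*pi/3))] = 36/12 = 3
  <chi_rho, chi_4> = (1/12)[1*(10)*conj(3) + 3*(6)*conj(-1) + 4*(-2)*conj(0) + 4*(-2)*conj(0)]
      = (1/12)[(30) + (-18) + (0) + (0)] = 12/12 = 1
(Exp terms are combined using exp(i*s)*conj(exp(i*t)) = exp(i*(s-t)), and sums of them are collapsed using the identity that for every m > 1 the m distinct m-th roots of unity sum to 0, e.g. 1 + exp(2*I*pi/3) + exp(-2*I*pi/3) = 0.)
Dimension check: dim(rho) = sum (mult * dim) = 1*1 + 3*1 + 3*1 + 1*3 = 10 = chi_rho(e) = 10.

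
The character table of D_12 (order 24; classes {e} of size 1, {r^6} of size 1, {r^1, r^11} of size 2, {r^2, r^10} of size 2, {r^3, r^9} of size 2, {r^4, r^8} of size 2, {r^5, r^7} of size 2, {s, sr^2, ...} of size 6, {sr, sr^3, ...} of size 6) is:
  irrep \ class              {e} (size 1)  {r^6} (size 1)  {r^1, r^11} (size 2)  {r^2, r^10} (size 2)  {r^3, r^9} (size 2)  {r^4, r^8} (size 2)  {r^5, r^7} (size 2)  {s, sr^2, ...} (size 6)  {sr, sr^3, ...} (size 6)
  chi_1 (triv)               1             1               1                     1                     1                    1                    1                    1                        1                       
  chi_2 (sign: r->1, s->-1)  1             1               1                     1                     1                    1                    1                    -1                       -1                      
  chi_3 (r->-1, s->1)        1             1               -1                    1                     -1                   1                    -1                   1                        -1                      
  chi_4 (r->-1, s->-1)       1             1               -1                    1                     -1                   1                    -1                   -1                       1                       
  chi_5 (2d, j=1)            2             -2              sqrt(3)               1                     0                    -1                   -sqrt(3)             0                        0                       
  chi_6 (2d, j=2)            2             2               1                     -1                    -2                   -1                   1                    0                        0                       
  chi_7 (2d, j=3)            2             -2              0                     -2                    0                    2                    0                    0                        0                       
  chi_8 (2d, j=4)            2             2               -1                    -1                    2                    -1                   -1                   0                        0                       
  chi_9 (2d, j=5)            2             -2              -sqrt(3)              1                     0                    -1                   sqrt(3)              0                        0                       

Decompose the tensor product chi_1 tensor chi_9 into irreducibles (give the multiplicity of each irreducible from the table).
chi_1 tensor chi_9 = chi_9 (all other irreducibles have multiplicity 0).

The character of a tensor product is the pointwise product (chi_1 * chi_9)(C) = chi_1(C) * chi_9(C):
  {e}: (1)*(2), {r^6}: (1)*(-2), {r^1, r^11}: (1)*(-sqrt(3)), {r^2, r^10}: (1)*(1), {r^3, r^9}: (1)*(0), {r^4, r^8}: (1)*(-1), {r^5, r^7}: (1)*(sqrt(3)), {s, sr^2, ...}: (1)*(0), {sr, sr^3, ...}: (1)*(0)
so (chi_1 * chi_9) takes values
  {e} -> 2, {r^6} -> -2, {r^1, r^11} -> -sqrt(3), {r^2, r^10} -> 1, {r^3, r^9} -> 0, {r^4, r^8} -> -1, {r^5, r^7} -> sqrt(3), {s, sr^2, ...} -> 0, {sr, sr^3, ...} -> 0.
Now take the inner product of this character with each irreducible chi from the table, <chi_1*chi_9, chi> = (1/24) sum_C |C| (chi_1*chi_9)(C) conj(chi(C)):
  <chi_1*chi_9, chi_1> = (1/24)[1*(2)*conj(1) + 1*(-2)*conj(1) + 2*(-sqrt(3))*conj(1) + 2*(1)*conj(1) + 2*(0)*conj(1) + 2*(-1)*conj(1) + 2*(sqrt(3))*conj(1) + 6*(0)*conj(1) + 6*(0)*conj(1)]
      = (1/24)[(2) + (-2) + (-2*sqrt(3)) + (2) + (0) + (-2) + (2*sqrt(3)) + (0) + (0)] = 0/24 = 0
  <chi_1*chi_9, chi_2> = (1/24)[1*(2)*conj(1) + 1*(-2)*conj(1) + 2*(-sqrt(3))*conj(1) + 2*(1)*conj(1) + 2*(0)*conj(1) + 2*(-1)*conj(1) + 2*(sqrt(3))*conj(1) + 6*(0)*conj(-1) + 6*(0)*conj(-1)]
      = (1/24)[(2) + (-2) + (-2*sqrt(3)) + (2) + (0) + (-2) + (2*sqrt(3)) + (0) + (0)] = 0/24 = 0
  <chi_1*chi_9, chi_3> = (1/24)[1*(2)*conj(1) + 1*(-2)*conj(1) + 2*(-sqrt(3))*conj(-1) + 2*(1)*conj(1) + 2*(0)*conj(-1) + 2*(-1)*conj(1) + 2*(sqrt(3))*conj(-1) + 6*(0)*conj(1) + 6*(0)*conj(-1)]
      = (1/24)[(2) + (-2) + (2*sqrt(3)) + (2) + (0) + (-2) + (-2*sqrt(3)) + (0) + (0)] = 0/24 = 0
  <chi_1*chi_9, chi_4> = (1/24)[1*(2)*conj(1) + 1*(-2)*conj(1) + 2*(-sqrt(3))*conj(-1) + 2*(1)*conj(1) + 2*(0)*conj(-1) + 2*(-1)*conj(1) + 2*(sqrt(3))*conj(-1) + 6*(0)*conj(-1) + 6*(0)*conj(1)]
      = (1/24)[(2) + (-2) + (2*sqrt(3)) + (2) + (0) + (-2) + (-2*sqrt(3)) + (0) + (0)] = 0/24 = 0
  <chi_1*chi_9, chi_5> = (1/24)[1*(2)*conj(2) + 1*(-2)*conj(-2) + 2*(-sqrt(3))*conj(sqrt(3)) + 2*(1)*conj(1) + 2*(0)*conj(0) + 2*(-1)*conj(-1) + 2*(sqrt(3))*conj(-sqrt(3)) + 6*(0)*conj(0) + 6*(0)*conj(0)]
      = (1/24)[(4) + (4) + (-6) + (2) + (0) + (2) + (-6) + (0) + (0)] = 0/24 = 0
  <chi_1*chi_9, chi_6> = (1/24)[1*(2)*conj(2) + 1*(-2)*conj(2) + 2*(-sqrt(3))*conj(1) + 2*(1)*conj(-1) + 2*(0)*conj(-2) + 2*(-1)*conj(-1) + 2*(sqrt(3))*conj(1) + 6*(0)*conj(0) + 6*(0)*conj(0)]
      = (1/24)[(4) + (-4) + (-2*sqrt(3)) + (-2) + (0) + (2) + (2*sqrt(3)) + (0) + (0)] = 0/24 = 0
  <chi_1*chi_9, chi_7> = (1/24)[1*(2)*conj(2) + 1*(-2)*conj(-2) + 2*(-sqrt(3))*conj(0) + 2*(1)*conj(-2) + 2*(0)*conj(0) + 2*(-1)*conj(2) + 2*(sqrt(3))*conj(0) + 6*(0)*conj(0) + 6*(0)*conj(0)]
      = (1/24)[(4) + (4) + (0) + (-4) + (0) + (-4) + (0) + (0) + (0)] = 0/24 = 0
  <chi_1*chi_9, chi_8> = (1/24)[1*(2)*conj(2) + 1*(-2)*conj(2) + 2*(-sqrt(3))*conj(-1) + 2*(1)*conj(-1) + 2*(0)*conj(2) + 2*(-1)*conj(-1) + 2*(sqrt(3))*conj(-1) + 6*(0)*conj(0) + 6*(0)*conj(0)]
      = (1/24)[(4) + (-4) + (2*sqrt(3)) + (-2) + (0) + (2) + (-2*sqrt(3)) + (0) + (0)] = 0/24 = 0
  <chi_1*chi_9, chi_9> = (1/24)[1*(2)*conj(2) + 1*(-2)*conj(-2) + 2*(-sqrt(3))*conj(-sqrt(3)) + 2*(1)*conj(1) + 2*(0)*conj(0) + 2*(-1)*conj(-1) + 2*(sqrt(3))*conj(sqrt(3)) + 6*(0)*conj(0) + 6*(0)*conj(0)]
      = (1/24)[(4) + (4) + (6) + (2) + (0) + (2) + (6) + (0) + (0)] = 24/24 = 1
Hence the multiplicities are chi_9: 1. Dimension check: dim(chi_1)*dim(chi_9) = 1*2 = 2 and sum (mult * dim) = 1*2 = 2.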